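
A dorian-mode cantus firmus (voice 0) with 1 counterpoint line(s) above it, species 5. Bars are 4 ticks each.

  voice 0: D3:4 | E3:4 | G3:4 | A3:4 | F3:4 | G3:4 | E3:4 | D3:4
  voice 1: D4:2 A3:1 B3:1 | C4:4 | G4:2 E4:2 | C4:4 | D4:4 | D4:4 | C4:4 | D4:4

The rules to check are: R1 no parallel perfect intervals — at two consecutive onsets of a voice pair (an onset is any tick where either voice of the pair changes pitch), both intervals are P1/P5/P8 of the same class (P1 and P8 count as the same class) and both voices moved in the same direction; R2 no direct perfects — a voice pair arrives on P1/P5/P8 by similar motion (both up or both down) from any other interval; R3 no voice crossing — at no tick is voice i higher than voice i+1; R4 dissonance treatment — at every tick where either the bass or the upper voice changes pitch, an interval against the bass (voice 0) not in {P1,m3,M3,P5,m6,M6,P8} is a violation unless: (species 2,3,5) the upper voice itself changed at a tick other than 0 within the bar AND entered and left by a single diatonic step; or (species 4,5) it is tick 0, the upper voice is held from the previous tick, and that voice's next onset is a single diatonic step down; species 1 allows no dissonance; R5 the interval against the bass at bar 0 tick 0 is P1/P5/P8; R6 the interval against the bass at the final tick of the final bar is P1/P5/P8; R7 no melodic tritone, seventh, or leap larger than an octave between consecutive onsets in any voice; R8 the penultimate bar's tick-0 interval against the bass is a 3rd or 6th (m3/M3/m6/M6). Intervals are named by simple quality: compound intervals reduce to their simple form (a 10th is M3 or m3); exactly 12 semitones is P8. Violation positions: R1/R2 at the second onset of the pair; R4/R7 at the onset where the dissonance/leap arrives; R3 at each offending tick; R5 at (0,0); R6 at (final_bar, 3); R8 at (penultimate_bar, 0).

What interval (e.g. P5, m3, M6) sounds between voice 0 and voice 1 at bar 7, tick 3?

voice 0=D3 voice 1=D4 -> P8

P8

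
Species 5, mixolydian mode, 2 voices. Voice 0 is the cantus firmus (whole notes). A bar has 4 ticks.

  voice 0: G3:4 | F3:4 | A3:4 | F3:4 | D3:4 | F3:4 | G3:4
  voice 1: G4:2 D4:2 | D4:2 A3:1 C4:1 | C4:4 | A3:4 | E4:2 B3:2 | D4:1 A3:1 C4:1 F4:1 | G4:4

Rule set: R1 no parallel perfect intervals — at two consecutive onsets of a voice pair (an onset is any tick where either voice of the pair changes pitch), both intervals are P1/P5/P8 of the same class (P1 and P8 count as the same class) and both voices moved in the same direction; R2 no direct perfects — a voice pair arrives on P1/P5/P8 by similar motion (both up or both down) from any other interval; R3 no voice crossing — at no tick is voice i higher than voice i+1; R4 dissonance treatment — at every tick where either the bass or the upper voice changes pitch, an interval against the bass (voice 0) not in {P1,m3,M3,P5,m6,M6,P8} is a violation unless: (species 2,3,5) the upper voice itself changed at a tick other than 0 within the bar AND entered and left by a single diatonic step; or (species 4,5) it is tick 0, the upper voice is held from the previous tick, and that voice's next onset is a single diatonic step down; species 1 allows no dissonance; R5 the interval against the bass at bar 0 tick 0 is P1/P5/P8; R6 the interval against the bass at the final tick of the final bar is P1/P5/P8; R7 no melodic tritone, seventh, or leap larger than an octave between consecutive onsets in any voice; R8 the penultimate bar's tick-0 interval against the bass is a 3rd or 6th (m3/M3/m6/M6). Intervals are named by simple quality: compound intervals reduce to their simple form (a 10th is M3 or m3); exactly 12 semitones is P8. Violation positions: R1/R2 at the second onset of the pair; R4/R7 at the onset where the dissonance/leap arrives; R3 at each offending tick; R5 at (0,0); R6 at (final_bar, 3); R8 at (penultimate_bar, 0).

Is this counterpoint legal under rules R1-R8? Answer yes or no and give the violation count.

No (2 violations)

bar 0: v0=G3 v1=G4 (P8)
bar 1: v0=F3 v1=D4 (M6)
bar 2: v0=A3 v1=C4 (m3)
bar 3: v0=F3 v1=A3 (M3)
bar 4: v0=D3 v1=E4 (M2)
bar 5: v0=F3 v1=D4 (M6)
bar 6: v0=G3 v1=G4 (P8)
  R4 @ bar4.0: D3/E4 M2 untreated
  R1 @ bar6.0: F3/F4 P8 -> G3/G4 P8 similar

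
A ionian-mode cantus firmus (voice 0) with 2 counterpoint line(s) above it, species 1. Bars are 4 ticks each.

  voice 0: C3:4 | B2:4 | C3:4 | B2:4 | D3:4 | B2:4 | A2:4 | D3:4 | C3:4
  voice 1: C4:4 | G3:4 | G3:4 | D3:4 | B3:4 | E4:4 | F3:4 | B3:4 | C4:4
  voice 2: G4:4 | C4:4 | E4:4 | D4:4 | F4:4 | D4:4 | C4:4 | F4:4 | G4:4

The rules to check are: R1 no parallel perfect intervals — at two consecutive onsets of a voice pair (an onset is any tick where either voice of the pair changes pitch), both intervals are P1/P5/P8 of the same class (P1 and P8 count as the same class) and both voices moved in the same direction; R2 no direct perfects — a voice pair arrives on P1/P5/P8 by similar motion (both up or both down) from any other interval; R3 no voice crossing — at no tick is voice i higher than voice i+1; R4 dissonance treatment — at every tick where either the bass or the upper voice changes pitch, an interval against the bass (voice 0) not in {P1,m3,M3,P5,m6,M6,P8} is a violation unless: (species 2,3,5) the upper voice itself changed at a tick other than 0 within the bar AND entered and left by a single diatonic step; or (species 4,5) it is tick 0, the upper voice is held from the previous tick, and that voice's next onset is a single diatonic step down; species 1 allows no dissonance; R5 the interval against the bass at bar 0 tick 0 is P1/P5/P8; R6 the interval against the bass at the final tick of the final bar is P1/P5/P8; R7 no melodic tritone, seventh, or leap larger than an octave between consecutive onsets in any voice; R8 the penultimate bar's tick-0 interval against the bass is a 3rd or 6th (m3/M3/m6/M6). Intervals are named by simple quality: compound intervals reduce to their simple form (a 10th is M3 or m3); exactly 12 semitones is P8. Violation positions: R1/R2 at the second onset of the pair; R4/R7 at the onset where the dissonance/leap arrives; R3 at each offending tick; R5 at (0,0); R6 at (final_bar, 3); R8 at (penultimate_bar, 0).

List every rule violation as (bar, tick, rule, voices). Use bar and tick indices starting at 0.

bar 0: v0=C3 v1=C4 v2=G4 downbeat P5
bar 1: v0=B2 v1=G3 v2=C4 downbeat m2
bar 2: v0=C3 v1=G3 v2=E4 downbeat M3
bar 3: v0=B2 v1=D3 v2=D4 downbeat m3
bar 4: v0=D3 v1=B3 v2=F4 downbeat m3
bar 5: v0=B2 v1=E4 v2=D4 downbeat m3
bar 6: v0=A2 v1=F3 v2=C4 downbeat m3
bar 7: v0=D3 v1=B3 v2=F4 downbeat m3
bar 8: v0=C3 v1=C4 v2=G4 downbeat P5
  -> R4 @ bar 1 tick 0 v(0, 2): B2/C4 m2 untreated
  -> R2 @ bar 3 tick 0 v(1, 2): G3/E4 M6 -> D3/D4 P8 similar
  -> R3 @ bar 5 tick 0 v(1, 2): E4 above D4
  -> R4 @ bar 5 tick 0 v(0, 1): B2/E4 P4 untreated
  -> R3 @ bar 5 tick 1 v(1, 2): E4 above D4
  -> R3 @ bar 5 tick 2 v(1, 2): E4 above D4
  -> R3 @ bar 5 tick 3 v(1, 2): E4 above D4
  -> R2 @ bar 6 tick 0 v(1, 2): E4/D4 M2 -> F3/C4 P5 similar
  -> R7 @ bar 6 tick 0 v(1,): E4->F3 leap 11st
  -> R7 @ bar 7 tick 0 v(1,): F3->B3 leap 6st
  -> R2 @ bar 8 tick 0 v(1, 2): B3/F4 TT -> C4/G4 P5 similar

(1, 0, R4, (0, 2))
(3, 0, R2, (1, 2))
(5, 0, R3, (1, 2))
(5, 0, R4, (0, 1))
(5, 1, R3, (1, 2))
(5, 2, R3, (1, 2))
(5, 3, R3, (1, 2))
(6, 0, R2, (1, 2))
(6, 0, R7, (1,))
(7, 0, R7, (1,))
(8, 0, R2, (1, 2))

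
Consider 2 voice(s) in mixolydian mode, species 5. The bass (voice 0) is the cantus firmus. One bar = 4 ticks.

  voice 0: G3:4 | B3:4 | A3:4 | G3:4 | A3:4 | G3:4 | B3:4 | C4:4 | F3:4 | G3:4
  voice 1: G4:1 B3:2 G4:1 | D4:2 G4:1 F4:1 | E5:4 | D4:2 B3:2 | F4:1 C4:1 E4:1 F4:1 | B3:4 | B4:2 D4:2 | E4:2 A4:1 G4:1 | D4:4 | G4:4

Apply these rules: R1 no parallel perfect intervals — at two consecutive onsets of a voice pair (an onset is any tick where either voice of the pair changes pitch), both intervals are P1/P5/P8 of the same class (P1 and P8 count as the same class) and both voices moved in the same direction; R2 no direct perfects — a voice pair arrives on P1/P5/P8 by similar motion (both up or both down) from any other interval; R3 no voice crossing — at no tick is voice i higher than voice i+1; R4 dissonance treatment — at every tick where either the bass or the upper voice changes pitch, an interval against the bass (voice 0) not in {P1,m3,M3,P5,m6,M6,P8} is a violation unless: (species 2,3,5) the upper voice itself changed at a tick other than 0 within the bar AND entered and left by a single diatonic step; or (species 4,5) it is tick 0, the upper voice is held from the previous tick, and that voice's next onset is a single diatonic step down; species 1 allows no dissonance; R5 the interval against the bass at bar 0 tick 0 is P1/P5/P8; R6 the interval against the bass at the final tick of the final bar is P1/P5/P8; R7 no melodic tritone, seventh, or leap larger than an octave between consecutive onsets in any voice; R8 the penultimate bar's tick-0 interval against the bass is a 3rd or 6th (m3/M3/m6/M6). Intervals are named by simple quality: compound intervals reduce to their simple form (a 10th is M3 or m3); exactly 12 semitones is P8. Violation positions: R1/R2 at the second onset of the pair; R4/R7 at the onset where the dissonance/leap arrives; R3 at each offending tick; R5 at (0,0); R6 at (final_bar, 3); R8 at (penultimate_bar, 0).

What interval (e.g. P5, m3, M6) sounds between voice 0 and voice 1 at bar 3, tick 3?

voice 0=G3 voice 1=B3 -> M3

M3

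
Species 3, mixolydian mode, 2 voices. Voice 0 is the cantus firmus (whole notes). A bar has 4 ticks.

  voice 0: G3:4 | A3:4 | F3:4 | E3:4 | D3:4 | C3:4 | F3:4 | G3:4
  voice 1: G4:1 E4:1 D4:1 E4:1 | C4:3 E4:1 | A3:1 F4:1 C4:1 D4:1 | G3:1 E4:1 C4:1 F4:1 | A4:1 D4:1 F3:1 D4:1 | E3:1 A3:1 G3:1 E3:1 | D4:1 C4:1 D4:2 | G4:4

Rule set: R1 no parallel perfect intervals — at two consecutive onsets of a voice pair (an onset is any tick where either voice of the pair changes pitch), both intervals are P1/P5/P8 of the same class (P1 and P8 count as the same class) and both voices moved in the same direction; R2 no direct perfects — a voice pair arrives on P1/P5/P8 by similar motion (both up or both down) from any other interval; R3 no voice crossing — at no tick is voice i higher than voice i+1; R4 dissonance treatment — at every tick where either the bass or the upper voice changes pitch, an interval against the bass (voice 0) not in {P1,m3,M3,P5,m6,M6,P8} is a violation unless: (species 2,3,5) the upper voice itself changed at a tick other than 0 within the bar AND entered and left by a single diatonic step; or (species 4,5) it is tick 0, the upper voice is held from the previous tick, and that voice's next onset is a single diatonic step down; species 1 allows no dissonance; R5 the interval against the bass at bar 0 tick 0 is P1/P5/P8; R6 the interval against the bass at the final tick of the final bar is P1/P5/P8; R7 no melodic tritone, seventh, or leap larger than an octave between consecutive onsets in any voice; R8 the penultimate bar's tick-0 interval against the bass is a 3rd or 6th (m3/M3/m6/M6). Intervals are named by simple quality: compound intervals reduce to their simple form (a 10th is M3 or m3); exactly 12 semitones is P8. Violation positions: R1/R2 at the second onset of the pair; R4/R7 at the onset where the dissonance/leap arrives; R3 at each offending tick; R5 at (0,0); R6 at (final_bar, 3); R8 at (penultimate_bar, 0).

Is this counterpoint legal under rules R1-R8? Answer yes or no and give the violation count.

bar 0: v0=G3 v1=G4 (P8)
bar 1: v0=A3 v1=C4 (m3)
bar 2: v0=F3 v1=A3 (M3)
bar 3: v0=E3 v1=G3 (m3)
bar 4: v0=D3 v1=A4 (P5)
bar 5: v0=C3 v1=E3 (M3)
bar 6: v0=F3 v1=D4 (M6)
bar 7: v0=G3 v1=G4 (P8)
  R4 @ bar3.3: E3/F4 m2 untreated
  R7 @ bar5.0: D4->E3 leap 10st
  R7 @ bar6.0: E3->D4 leap 10st
  R2 @ bar7.0: F3/D4 M6 -> G3/G4 P8 similar

No (4 violations)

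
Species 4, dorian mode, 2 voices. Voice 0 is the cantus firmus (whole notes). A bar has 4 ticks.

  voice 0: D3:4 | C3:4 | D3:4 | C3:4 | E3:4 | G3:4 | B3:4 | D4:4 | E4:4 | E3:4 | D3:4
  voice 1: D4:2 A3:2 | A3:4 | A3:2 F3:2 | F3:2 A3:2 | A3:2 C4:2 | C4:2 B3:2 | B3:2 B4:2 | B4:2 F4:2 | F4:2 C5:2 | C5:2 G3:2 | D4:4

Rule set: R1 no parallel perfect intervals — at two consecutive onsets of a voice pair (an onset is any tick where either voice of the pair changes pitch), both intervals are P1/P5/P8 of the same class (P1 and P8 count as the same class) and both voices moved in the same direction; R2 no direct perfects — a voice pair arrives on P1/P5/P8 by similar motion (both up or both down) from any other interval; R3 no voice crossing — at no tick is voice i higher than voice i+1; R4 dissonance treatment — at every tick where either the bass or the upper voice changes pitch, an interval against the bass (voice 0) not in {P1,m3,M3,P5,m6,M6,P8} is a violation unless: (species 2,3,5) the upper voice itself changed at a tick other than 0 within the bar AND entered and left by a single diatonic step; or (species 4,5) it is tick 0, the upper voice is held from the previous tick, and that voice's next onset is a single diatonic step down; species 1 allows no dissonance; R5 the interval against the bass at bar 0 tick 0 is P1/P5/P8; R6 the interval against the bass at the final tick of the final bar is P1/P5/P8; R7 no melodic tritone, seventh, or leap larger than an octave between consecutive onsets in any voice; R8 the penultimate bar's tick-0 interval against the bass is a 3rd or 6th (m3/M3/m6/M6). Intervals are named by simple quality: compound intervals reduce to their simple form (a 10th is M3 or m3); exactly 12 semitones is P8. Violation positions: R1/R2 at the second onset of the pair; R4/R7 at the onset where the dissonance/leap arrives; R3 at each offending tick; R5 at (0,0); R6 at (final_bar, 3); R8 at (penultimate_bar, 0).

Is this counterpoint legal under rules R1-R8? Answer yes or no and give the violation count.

bar 0: v0=D3 v1=D4 (P8)
bar 1: v0=C3 v1=A3 (M6)
bar 2: v0=D3 v1=A3 (P5)
bar 3: v0=C3 v1=F3 (P4)
bar 4: v0=E3 v1=A3 (P4)
bar 5: v0=G3 v1=C4 (P4)
bar 6: v0=B3 v1=B3 (P1)
bar 7: v0=D4 v1=B4 (M6)
bar 8: v0=E4 v1=F4 (m2)
bar 9: v0=E3 v1=C5 (m6)
bar 10: v0=D3 v1=D4 (P8)
  R4 @ bar3.0: C3/F3 P4 untreated
  R4 @ bar4.0: E3/A3 P4 untreated
  R7 @ bar7.2: B4->F4 leap 6st
  R4 @ bar8.0: E4/F4 m2 untreated
  R7 @ bar9.2: C5->G3 leap 17st

No (5 violations)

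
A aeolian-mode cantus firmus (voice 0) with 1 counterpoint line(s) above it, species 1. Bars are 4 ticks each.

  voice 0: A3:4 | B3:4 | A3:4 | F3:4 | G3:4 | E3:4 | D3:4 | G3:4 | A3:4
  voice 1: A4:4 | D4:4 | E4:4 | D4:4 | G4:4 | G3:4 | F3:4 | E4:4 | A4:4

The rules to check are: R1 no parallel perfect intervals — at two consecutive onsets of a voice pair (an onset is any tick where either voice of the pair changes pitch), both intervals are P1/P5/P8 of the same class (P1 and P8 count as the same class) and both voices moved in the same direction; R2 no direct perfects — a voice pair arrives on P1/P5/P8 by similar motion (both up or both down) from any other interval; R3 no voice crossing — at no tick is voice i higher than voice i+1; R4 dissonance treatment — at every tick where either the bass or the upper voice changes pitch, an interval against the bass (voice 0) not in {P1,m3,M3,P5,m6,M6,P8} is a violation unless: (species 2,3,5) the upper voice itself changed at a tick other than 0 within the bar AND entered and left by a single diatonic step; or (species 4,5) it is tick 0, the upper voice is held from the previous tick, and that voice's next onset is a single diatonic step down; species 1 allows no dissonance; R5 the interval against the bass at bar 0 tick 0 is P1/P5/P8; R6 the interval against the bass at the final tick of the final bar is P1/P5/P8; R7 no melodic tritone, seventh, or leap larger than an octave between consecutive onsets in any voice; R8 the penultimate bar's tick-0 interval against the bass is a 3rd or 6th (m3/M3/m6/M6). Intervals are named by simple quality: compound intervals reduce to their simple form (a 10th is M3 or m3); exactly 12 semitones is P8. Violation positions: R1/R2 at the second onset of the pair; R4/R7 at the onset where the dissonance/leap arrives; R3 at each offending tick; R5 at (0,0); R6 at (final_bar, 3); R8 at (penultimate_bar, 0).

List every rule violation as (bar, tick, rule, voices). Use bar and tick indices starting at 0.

(4, 0, R2, (0, 1))
(7, 0, R7, (1,))
(8, 0, R2, (0, 1))

bar 0: v0=A3 v1=A4 downbeat P8
bar 1: v0=B3 v1=D4 downbeat m3
bar 2: v0=A3 v1=E4 downbeat P5
bar 3: v0=F3 v1=D4 downbeat M6
bar 4: v0=G3 v1=G4 downbeat P8
bar 5: v0=E3 v1=G3 downbeat m3
bar 6: v0=D3 v1=F3 downbeat m3
bar 7: v0=G3 v1=E4 downbeat M6
bar 8: v0=A3 v1=A4 downbeat P8
  -> R2 @ bar 4 tick 0 v(0, 1): F3/D4 M6 -> G3/G4 P8 similar
  -> R7 @ bar 7 tick 0 v(1,): F3->E4 leap 11st
  -> R2 @ bar 8 tick 0 v(0, 1): G3/E4 M6 -> A3/A4 P8 similar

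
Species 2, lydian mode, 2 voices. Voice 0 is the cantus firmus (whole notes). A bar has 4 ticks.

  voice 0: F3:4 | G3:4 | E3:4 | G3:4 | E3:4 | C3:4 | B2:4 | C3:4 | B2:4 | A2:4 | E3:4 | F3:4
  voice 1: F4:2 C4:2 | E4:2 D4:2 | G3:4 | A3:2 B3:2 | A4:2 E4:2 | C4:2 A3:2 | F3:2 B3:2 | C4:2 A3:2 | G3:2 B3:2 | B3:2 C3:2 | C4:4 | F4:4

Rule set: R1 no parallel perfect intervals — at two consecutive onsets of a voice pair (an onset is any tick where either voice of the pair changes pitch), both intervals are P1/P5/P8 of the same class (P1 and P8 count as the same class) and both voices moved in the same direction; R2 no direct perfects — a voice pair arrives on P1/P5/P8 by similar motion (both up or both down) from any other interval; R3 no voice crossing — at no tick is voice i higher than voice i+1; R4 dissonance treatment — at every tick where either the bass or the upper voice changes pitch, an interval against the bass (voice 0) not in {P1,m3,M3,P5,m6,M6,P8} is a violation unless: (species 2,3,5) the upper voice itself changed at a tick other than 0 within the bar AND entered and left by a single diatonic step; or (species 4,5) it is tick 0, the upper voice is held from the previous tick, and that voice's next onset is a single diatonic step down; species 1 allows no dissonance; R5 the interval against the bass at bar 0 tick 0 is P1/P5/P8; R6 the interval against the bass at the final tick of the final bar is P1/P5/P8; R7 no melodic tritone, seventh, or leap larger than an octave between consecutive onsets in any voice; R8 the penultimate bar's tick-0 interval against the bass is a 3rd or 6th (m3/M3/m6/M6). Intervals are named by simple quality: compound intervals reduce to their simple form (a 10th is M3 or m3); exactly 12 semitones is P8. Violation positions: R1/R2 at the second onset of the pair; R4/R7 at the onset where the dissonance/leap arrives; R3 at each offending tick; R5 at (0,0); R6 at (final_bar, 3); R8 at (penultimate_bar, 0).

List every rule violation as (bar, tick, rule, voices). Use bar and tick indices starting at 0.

(3, 0, R4, (0, 1))
(4, 0, R4, (0, 1))
(4, 0, R7, (1,))
(5, 0, R1, (0, 1))
(6, 0, R4, (0, 1))
(6, 2, R7, (1,))
(7, 0, R1, (0, 1))
(9, 0, R4, (0, 1))
(9, 2, R7, (1,))
(11, 0, R2, (0, 1))

bar 0: v0=F3 v1=F4 downbeat P8
bar 1: v0=G3 v1=E4 downbeat M6
bar 2: v0=E3 v1=G3 downbeat m3
bar 3: v0=G3 v1=A3 downbeat M2
bar 4: v0=E3 v1=A4 downbeat P4
bar 5: v0=C3 v1=C4 downbeat P8
bar 6: v0=B2 v1=F3 downbeat TT
bar 7: v0=C3 v1=C4 downbeat P8
bar 8: v0=B2 v1=G3 downbeat m6
bar 9: v0=A2 v1=B3 downbeat M2
bar 10: v0=E3 v1=C4 downbeat m6
bar 11: v0=F3 v1=F4 downbeat P8
  -> R4 @ bar 3 tick 0 v(0, 1): G3/A3 M2 untreated
  -> R4 @ bar 4 tick 0 v(0, 1): E3/A4 P4 untreated
  -> R7 @ bar 4 tick 0 v(1,): B3->A4 leap 10st
  -> R1 @ bar 5 tick 0 v(0, 1): E3/E4 P8 -> C3/C4 P8 similar
  -> R4 @ bar 6 tick 0 v(0, 1): B2/F3 TT untreated
  -> R7 @ bar 6 tick 2 v(1,): F3->B3 leap 6st
  -> R1 @ bar 7 tick 0 v(0, 1): B2/B3 P8 -> C3/C4 P8 similar
  -> R4 @ bar 9 tick 0 v(0, 1): A2/B3 M2 untreated
  -> R7 @ bar 9 tick 2 v(1,): B3->C3 leap 11st
  -> R2 @ bar 11 tick 0 v(0, 1): E3/C4 m6 -> F3/F4 P8 similar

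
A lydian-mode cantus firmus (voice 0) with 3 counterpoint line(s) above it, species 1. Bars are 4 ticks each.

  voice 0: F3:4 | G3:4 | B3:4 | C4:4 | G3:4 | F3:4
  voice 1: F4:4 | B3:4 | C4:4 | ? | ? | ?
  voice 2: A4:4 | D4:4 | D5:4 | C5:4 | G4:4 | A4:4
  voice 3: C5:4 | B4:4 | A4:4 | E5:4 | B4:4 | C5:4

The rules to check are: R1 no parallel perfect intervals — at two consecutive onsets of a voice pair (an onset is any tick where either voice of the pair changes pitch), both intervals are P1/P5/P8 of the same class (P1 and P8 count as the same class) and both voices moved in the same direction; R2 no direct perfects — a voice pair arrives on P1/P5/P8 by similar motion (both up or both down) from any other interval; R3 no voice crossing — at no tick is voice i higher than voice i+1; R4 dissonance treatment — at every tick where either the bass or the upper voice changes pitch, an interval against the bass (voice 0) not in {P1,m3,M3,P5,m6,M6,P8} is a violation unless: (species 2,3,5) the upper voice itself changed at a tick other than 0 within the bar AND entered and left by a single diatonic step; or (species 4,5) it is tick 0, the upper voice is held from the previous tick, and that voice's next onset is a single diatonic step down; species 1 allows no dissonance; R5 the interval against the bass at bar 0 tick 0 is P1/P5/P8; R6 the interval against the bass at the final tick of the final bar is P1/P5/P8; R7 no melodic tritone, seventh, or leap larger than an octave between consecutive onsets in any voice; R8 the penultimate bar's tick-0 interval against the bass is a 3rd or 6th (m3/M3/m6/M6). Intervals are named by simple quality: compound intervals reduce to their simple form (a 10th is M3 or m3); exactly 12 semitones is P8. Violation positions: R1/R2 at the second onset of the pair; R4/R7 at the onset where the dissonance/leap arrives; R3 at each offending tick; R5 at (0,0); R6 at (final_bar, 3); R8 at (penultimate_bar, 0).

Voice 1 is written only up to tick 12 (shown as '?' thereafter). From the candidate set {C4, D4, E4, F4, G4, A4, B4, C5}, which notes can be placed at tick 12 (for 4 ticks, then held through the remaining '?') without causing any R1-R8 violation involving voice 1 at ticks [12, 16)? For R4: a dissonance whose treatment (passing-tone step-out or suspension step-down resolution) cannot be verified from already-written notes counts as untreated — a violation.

{C4}

C4: legal
D4: violates R4
E4: violates R2
F4: violates R4
G4: violates R2
A4: violates R2
B4: violates R4,R7
C5: violates R2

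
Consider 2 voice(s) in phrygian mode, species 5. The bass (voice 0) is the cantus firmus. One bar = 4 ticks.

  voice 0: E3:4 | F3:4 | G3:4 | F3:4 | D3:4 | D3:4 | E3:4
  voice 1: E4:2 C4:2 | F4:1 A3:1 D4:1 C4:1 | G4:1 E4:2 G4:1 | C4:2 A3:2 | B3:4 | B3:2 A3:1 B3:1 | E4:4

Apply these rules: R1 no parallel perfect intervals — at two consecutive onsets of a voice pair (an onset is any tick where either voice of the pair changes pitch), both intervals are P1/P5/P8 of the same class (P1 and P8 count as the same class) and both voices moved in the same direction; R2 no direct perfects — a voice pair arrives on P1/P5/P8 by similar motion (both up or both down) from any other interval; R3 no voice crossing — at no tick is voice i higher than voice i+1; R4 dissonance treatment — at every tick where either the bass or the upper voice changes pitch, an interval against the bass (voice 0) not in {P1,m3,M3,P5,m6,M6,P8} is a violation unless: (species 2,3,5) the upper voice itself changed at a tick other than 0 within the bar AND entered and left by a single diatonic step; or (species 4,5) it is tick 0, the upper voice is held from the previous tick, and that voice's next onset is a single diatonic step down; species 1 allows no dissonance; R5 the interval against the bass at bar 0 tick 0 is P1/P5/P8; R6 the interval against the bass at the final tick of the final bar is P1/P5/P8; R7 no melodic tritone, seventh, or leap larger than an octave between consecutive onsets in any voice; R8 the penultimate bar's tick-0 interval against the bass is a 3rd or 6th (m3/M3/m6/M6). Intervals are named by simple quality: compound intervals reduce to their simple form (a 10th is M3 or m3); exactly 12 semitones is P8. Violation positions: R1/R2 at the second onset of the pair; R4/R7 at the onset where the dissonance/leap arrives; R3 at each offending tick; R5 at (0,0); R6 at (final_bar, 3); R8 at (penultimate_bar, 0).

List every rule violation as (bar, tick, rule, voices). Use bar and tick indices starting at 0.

(1, 0, R2, (0, 1))
(2, 0, R2, (0, 1))
(3, 0, R2, (0, 1))
(6, 0, R2, (0, 1))

bar 0: v0=E3 v1=E4 downbeat P8
bar 1: v0=F3 v1=F4 downbeat P8
bar 2: v0=G3 v1=G4 downbeat P8
bar 3: v0=F3 v1=C4 downbeat P5
bar 4: v0=D3 v1=B3 downbeat M6
bar 5: v0=D3 v1=B3 downbeat M6
bar 6: v0=E3 v1=E4 downbeat P8
  -> R2 @ bar 1 tick 0 v(0, 1): E3/C4 m6 -> F3/F4 P8 similar
  -> R2 @ bar 2 tick 0 v(0, 1): F3/C4 P5 -> G3/G4 P8 similar
  -> R2 @ bar 3 tick 0 v(0, 1): G3/G4 P8 -> F3/C4 P5 similar
  -> R2 @ bar 6 tick 0 v(0, 1): D3/B3 M6 -> E3/E4 P8 similar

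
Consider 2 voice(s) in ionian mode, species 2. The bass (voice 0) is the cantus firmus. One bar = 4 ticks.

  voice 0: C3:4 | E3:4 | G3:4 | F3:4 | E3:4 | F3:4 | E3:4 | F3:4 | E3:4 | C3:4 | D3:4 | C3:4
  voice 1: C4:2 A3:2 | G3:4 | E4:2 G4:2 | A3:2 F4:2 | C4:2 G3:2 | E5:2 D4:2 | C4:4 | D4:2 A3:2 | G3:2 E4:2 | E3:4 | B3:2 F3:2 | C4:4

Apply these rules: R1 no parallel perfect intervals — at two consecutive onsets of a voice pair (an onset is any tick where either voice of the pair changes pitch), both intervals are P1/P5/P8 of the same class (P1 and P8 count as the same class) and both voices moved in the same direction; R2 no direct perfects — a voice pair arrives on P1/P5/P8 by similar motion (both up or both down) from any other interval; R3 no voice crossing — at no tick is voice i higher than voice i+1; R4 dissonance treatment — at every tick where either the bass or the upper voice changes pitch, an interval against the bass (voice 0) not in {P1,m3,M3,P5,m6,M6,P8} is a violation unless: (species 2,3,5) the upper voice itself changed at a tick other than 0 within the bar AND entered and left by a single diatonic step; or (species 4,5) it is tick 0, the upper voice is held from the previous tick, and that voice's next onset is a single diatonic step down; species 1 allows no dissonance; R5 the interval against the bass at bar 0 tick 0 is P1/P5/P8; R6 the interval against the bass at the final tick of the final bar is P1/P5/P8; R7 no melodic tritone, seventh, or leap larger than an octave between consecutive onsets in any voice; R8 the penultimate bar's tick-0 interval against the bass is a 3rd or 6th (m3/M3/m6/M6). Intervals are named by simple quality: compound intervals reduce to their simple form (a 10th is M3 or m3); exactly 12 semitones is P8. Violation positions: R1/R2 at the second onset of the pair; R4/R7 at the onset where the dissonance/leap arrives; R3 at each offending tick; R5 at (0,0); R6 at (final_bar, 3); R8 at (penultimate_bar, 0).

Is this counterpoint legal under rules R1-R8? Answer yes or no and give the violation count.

bar 0: v0=C3 v1=C4 (P8)
bar 1: v0=E3 v1=G3 (m3)
bar 2: v0=G3 v1=E4 (M6)
bar 3: v0=F3 v1=A3 (M3)
bar 4: v0=E3 v1=C4 (m6)
bar 5: v0=F3 v1=E5 (M7)
bar 6: v0=E3 v1=C4 (m6)
bar 7: v0=F3 v1=D4 (M6)
bar 8: v0=E3 v1=G3 (m3)
bar 9: v0=C3 v1=E3 (M3)
bar 10: v0=D3 v1=B3 (M6)
bar 11: v0=C3 v1=C4 (P8)
  R7 @ bar3.0: G4->A3 leap 10st
  R4 @ bar5.0: F3/E5 M7 untreated
  R7 @ bar5.0: G3->E5 leap 21st
  R7 @ bar5.2: E5->D4 leap 14st
  R7 @ bar10.2: B3->F3 leap 6st

No (5 violations)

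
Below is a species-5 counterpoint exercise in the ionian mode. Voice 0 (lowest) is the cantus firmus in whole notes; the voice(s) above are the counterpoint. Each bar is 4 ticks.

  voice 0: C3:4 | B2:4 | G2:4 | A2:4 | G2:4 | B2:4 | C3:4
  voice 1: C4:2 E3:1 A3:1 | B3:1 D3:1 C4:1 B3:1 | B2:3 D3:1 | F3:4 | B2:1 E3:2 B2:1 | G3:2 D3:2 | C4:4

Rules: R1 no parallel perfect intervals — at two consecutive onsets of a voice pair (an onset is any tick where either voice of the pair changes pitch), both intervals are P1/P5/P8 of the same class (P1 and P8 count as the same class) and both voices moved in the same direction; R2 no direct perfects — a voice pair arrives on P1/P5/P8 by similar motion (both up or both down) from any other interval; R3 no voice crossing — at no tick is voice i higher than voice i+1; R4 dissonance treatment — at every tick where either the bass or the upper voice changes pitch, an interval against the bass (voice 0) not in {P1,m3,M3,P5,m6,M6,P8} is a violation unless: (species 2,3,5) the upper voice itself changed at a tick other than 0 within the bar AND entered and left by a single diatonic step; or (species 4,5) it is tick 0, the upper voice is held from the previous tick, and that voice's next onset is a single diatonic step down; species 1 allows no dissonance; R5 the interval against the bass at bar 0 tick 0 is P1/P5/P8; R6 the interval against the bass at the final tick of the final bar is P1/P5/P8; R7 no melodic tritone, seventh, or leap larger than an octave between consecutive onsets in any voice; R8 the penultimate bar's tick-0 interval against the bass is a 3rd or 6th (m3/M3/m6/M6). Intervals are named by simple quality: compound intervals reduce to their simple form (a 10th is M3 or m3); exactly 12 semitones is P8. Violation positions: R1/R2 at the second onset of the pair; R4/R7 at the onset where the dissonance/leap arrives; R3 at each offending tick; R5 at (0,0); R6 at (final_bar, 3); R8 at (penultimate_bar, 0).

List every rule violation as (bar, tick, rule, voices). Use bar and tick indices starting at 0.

(1, 2, R4, (0, 1))
(1, 2, R7, (1,))
(4, 0, R7, (1,))
(6, 0, R2, (0, 1))
(6, 0, R7, (1,))

bar 0: v0=C3 v1=C4 downbeat P8
bar 1: v0=B2 v1=B3 downbeat P8
bar 2: v0=G2 v1=B2 downbeat M3
bar 3: v0=A2 v1=F3 downbeat m6
bar 4: v0=G2 v1=B2 downbeat M3
bar 5: v0=B2 v1=G3 downbeat m6
bar 6: v0=C3 v1=C4 downbeat P8
  -> R4 @ bar 1 tick 2 v(0, 1): B2/C4 m2 untreated
  -> R7 @ bar 1 tick 2 v(1,): D3->C4 leap 10st
  -> R7 @ bar 4 tick 0 v(1,): F3->B2 leap 6st
  -> R2 @ bar 6 tick 0 v(0, 1): B2/D3 m3 -> C3/C4 P8 similar
  -> R7 @ bar 6 tick 0 v(1,): D3->C4 leap 10st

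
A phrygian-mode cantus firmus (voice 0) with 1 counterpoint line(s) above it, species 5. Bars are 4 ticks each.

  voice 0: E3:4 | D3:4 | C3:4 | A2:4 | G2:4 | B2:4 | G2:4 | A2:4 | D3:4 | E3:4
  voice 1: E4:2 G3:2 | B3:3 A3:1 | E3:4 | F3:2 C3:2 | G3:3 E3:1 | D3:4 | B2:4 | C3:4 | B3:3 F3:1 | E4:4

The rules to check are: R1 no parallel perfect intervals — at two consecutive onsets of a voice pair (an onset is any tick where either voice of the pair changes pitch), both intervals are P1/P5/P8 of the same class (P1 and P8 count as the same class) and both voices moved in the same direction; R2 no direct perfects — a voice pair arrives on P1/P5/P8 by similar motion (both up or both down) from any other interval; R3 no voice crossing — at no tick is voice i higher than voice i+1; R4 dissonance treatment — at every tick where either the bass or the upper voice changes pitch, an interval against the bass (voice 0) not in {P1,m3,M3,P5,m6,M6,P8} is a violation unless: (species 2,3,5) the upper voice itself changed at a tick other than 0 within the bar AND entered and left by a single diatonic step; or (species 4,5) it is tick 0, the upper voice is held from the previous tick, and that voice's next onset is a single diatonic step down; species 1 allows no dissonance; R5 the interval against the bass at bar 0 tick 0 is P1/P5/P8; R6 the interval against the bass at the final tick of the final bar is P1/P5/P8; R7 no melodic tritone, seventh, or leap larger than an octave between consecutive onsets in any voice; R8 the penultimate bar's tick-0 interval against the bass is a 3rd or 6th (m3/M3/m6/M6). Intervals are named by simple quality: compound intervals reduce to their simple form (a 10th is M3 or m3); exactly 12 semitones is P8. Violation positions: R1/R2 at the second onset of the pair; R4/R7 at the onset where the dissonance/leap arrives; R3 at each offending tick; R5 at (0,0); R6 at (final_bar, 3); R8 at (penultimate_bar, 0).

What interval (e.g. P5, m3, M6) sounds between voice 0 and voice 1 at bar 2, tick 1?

M3

voice 0=C3 voice 1=E3 -> M3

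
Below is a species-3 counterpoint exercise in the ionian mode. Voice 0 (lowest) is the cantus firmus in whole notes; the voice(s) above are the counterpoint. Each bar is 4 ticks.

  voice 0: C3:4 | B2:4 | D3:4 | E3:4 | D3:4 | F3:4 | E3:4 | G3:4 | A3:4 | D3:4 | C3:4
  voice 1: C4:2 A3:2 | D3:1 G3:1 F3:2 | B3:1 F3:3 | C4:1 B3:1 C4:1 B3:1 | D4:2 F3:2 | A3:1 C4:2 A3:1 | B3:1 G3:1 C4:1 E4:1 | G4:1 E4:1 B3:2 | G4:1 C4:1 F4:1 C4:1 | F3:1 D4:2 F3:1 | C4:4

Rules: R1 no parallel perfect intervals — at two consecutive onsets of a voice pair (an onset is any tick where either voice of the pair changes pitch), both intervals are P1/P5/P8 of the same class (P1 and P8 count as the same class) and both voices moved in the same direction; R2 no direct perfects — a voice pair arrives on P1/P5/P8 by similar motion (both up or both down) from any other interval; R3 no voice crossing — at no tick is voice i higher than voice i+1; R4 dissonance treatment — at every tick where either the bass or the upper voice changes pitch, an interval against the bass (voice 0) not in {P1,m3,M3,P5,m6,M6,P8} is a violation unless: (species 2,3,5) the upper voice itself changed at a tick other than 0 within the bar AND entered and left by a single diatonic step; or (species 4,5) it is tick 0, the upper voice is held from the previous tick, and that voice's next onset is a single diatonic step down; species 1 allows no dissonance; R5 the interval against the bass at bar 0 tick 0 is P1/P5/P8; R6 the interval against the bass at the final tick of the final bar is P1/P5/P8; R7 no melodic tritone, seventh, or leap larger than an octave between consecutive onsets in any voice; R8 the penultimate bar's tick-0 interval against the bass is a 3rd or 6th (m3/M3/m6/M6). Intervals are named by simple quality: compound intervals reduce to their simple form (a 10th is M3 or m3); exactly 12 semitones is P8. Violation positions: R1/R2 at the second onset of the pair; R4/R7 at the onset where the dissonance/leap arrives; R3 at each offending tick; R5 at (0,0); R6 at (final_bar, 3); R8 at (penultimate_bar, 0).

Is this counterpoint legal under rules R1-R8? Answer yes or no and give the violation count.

No (5 violations)

bar 0: v0=C3 v1=C4 (P8)
bar 1: v0=B2 v1=D3 (m3)
bar 2: v0=D3 v1=B3 (M6)
bar 3: v0=E3 v1=C4 (m6)
bar 4: v0=D3 v1=D4 (P8)
bar 5: v0=F3 v1=A3 (M3)
bar 6: v0=E3 v1=B3 (P5)
bar 7: v0=G3 v1=G4 (P8)
bar 8: v0=A3 v1=G4 (m7)
bar 9: v0=D3 v1=F3 (m3)
bar 10: v0=C3 v1=C4 (P8)
  R4 @ bar1.2: B2/F3 TT untreated
  R7 @ bar2.0: F3->B3 leap 6st
  R7 @ bar2.1: B3->F3 leap 6st
  R1 @ bar7.0: E3/E4 P8 -> G3/G4 P8 similar
  R4 @ bar8.0: A3/G4 m7 untreated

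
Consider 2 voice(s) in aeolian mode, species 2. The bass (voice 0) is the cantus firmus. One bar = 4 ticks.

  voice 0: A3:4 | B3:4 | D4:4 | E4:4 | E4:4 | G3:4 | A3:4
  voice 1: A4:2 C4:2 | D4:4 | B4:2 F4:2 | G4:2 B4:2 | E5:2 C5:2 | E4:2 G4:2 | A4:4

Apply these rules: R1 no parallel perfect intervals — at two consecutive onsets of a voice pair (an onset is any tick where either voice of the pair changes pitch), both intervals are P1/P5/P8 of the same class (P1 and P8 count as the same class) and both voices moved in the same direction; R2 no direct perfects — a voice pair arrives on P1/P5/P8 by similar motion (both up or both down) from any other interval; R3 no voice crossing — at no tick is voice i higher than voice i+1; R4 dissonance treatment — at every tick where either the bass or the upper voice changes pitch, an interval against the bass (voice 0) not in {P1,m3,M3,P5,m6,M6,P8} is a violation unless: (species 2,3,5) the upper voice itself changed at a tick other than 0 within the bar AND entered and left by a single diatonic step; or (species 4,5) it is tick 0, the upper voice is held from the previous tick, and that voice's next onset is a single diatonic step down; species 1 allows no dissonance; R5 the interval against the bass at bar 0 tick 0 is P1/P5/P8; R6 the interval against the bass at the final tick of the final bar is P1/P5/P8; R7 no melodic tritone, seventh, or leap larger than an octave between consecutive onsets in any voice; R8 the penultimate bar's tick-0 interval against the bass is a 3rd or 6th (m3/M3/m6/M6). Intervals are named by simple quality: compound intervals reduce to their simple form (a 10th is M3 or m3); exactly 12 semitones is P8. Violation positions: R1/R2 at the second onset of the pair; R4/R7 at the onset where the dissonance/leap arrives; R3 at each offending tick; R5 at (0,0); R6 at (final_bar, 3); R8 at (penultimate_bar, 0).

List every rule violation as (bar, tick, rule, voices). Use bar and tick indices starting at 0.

bar 0: v0=A3 v1=A4 downbeat P8
bar 1: v0=B3 v1=D4 downbeat m3
bar 2: v0=D4 v1=B4 downbeat M6
bar 3: v0=E4 v1=G4 downbeat m3
bar 4: v0=E4 v1=E5 downbeat P8
bar 5: v0=G3 v1=E4 downbeat M6
bar 6: v0=A3 v1=A4 downbeat P8
  -> R7 @ bar 2 tick 2 v(1,): B4->F4 leap 6st
  -> R1 @ bar 6 tick 0 v(0, 1): G3/G4 P8 -> A3/A4 P8 similar

(2, 2, R7, (1,))
(6, 0, R1, (0, 1))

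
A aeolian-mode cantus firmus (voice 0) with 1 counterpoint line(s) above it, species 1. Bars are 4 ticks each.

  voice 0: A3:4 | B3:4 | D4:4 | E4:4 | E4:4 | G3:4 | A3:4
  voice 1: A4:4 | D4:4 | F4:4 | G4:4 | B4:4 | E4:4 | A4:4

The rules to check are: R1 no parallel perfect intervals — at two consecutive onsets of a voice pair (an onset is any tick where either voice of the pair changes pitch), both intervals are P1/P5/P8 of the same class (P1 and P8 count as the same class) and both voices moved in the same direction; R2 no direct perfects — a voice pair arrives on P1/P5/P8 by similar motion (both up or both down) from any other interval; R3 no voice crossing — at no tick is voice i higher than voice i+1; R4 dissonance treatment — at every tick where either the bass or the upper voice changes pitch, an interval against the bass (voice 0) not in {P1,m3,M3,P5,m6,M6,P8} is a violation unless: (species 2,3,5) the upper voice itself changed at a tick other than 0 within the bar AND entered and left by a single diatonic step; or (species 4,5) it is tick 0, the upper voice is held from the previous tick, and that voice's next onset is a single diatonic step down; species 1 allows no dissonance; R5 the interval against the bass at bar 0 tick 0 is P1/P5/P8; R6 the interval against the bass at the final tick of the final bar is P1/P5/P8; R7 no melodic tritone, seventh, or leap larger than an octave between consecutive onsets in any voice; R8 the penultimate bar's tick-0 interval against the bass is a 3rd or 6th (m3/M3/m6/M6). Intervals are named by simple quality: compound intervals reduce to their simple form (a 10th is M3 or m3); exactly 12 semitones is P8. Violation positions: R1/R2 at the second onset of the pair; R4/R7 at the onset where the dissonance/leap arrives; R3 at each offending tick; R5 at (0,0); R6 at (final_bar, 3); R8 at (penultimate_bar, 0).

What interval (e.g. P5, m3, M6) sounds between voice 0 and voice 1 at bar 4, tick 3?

voice 0=E4 voice 1=B4 -> P5

P5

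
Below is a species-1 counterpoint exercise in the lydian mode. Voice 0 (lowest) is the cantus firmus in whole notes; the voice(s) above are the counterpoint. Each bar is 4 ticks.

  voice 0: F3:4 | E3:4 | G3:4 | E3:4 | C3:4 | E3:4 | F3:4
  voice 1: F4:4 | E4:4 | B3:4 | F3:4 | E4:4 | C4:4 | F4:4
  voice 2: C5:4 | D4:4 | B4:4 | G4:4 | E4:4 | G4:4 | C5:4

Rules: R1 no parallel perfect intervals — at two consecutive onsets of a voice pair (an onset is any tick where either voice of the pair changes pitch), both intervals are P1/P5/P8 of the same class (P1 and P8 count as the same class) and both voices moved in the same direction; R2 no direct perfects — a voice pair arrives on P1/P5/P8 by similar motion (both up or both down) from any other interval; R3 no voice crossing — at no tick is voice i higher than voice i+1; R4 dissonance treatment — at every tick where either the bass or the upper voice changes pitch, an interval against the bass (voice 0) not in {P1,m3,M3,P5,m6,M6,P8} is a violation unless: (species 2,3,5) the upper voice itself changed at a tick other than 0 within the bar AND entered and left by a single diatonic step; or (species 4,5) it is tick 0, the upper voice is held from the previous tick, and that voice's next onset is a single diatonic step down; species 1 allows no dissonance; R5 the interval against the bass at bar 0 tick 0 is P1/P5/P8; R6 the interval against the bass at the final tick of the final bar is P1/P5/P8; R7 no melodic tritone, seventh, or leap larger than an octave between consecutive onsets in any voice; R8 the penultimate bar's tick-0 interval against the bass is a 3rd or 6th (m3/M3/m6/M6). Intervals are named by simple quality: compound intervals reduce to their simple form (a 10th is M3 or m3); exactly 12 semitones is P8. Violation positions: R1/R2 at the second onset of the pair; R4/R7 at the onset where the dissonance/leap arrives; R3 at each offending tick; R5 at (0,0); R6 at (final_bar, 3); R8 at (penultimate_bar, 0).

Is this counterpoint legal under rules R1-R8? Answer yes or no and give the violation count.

bar 0: v0=F3 v1=F4 v2=C5 (P5)
bar 1: v0=E3 v1=E4 v2=D4 (m7)
bar 2: v0=G3 v1=B3 v2=B4 (M3)
bar 3: v0=E3 v1=F3 v2=G4 (m3)
bar 4: v0=C3 v1=E4 v2=E4 (M3)
bar 5: v0=E3 v1=C4 v2=G4 (m3)
bar 6: v0=F3 v1=F4 v2=C5 (P5)
  R1 @ bar1.0: F3/F4 P8 -> E3/E4 P8 similar
  R3 @ bar1.0: E4 above D4
  R4 @ bar1.0: E3/D4 m7 untreated
  R7 @ bar1.0: C5->D4 leap 10st
  R3 @ bar1.1: E4 above D4
  R3 @ bar1.2: E4 above D4
  R3 @ bar1.3: E4 above D4
  R4 @ bar3.0: E3/F3 m2 untreated
  R7 @ bar3.0: B3->F3 leap 6st
  R7 @ bar4.0: F3->E4 leap 11st
  R1 @ bar6.0: C4/G4 P5 -> F4/C5 P5 similar
  R2 @ bar6.0: E3/C4 m6 -> F3/F4 P8 similar
  R2 @ bar6.0: E3/G4 m3 -> F3/C5 P5 similar

No (13 violations)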